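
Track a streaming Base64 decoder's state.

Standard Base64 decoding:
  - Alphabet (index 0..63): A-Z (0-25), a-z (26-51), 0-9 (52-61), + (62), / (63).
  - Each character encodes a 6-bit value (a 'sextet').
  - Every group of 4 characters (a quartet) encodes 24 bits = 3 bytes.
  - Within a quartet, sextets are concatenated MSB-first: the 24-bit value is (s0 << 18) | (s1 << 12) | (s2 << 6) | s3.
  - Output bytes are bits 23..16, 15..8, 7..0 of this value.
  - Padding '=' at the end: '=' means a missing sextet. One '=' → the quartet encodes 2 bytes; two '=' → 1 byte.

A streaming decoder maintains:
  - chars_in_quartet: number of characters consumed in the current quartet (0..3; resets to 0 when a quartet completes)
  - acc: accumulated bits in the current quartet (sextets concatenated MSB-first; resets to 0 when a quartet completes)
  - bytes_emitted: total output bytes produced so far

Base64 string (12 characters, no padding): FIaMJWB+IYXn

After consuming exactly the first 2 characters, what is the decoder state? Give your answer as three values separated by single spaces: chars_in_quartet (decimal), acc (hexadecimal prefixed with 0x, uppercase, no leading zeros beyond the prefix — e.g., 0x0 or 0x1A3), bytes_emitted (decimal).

After char 0 ('F'=5): chars_in_quartet=1 acc=0x5 bytes_emitted=0
After char 1 ('I'=8): chars_in_quartet=2 acc=0x148 bytes_emitted=0

Answer: 2 0x148 0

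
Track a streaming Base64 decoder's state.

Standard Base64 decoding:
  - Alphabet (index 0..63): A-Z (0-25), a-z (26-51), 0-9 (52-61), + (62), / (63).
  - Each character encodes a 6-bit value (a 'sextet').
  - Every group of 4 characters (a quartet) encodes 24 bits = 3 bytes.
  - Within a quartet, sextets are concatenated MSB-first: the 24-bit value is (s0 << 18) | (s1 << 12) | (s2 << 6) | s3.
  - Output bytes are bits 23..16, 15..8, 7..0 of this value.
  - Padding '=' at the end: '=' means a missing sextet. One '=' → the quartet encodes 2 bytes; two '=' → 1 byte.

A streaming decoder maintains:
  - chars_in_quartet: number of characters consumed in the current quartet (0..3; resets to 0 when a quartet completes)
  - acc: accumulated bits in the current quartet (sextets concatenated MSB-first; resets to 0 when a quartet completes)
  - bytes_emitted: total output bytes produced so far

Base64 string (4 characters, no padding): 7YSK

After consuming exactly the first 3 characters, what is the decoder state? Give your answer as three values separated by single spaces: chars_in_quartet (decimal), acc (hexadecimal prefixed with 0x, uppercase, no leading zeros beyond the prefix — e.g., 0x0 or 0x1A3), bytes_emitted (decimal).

Answer: 3 0x3B612 0

Derivation:
After char 0 ('7'=59): chars_in_quartet=1 acc=0x3B bytes_emitted=0
After char 1 ('Y'=24): chars_in_quartet=2 acc=0xED8 bytes_emitted=0
After char 2 ('S'=18): chars_in_quartet=3 acc=0x3B612 bytes_emitted=0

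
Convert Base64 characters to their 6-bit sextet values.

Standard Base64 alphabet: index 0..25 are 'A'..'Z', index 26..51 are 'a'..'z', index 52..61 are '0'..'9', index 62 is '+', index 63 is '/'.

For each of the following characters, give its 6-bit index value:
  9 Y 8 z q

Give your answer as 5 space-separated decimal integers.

'9': 0..9 range, 52 + ord('9') − ord('0') = 61
'Y': A..Z range, ord('Y') − ord('A') = 24
'8': 0..9 range, 52 + ord('8') − ord('0') = 60
'z': a..z range, 26 + ord('z') − ord('a') = 51
'q': a..z range, 26 + ord('q') − ord('a') = 42

Answer: 61 24 60 51 42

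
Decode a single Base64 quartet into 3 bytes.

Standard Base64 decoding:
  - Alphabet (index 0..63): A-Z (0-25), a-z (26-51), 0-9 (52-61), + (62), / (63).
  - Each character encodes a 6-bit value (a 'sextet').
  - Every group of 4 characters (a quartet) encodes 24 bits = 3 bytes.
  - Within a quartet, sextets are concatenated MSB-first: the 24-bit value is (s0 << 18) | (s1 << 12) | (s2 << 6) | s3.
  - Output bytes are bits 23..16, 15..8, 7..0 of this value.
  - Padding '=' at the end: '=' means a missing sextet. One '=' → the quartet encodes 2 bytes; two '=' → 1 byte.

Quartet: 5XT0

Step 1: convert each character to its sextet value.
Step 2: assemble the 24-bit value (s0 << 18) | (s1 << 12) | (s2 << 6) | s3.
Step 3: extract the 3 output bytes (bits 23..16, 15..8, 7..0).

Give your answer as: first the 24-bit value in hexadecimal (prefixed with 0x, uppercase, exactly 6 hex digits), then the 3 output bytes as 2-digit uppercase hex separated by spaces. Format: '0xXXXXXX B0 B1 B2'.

Answer: 0xE574F4 E5 74 F4

Derivation:
Sextets: 5=57, X=23, T=19, 0=52
24-bit: (57<<18) | (23<<12) | (19<<6) | 52
      = 0xE40000 | 0x017000 | 0x0004C0 | 0x000034
      = 0xE574F4
Bytes: (v>>16)&0xFF=E5, (v>>8)&0xFF=74, v&0xFF=F4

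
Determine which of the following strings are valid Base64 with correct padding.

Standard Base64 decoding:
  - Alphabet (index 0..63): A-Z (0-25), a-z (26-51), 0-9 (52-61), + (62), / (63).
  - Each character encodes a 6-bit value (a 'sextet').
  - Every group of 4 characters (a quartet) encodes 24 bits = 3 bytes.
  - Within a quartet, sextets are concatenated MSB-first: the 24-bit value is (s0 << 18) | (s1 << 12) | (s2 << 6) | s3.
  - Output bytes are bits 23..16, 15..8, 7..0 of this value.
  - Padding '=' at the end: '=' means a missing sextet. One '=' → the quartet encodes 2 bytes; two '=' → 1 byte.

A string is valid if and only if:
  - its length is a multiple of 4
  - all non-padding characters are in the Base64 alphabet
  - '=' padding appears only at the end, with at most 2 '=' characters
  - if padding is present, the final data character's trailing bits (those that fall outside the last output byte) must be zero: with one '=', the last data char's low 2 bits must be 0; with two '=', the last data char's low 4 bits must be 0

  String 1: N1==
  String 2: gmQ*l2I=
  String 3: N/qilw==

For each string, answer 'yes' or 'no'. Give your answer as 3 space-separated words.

Answer: no no yes

Derivation:
String 1: 'N1==' → invalid (bad trailing bits)
String 2: 'gmQ*l2I=' → invalid (bad char(s): ['*'])
String 3: 'N/qilw==' → valid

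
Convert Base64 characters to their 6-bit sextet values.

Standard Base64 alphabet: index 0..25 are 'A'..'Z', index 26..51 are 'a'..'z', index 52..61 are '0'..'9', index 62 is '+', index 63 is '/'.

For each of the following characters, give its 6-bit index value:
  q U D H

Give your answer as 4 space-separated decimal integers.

'q': a..z range, 26 + ord('q') − ord('a') = 42
'U': A..Z range, ord('U') − ord('A') = 20
'D': A..Z range, ord('D') − ord('A') = 3
'H': A..Z range, ord('H') − ord('A') = 7

Answer: 42 20 3 7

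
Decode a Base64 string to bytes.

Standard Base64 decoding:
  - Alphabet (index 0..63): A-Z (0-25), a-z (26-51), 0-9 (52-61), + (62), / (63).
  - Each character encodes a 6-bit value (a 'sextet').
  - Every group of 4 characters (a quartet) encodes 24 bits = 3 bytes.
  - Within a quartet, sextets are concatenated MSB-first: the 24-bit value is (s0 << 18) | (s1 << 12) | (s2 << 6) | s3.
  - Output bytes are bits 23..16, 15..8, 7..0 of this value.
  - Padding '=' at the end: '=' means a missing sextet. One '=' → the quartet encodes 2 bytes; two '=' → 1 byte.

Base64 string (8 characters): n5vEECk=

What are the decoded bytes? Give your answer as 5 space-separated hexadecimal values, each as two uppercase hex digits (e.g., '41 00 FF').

After char 0 ('n'=39): chars_in_quartet=1 acc=0x27 bytes_emitted=0
After char 1 ('5'=57): chars_in_quartet=2 acc=0x9F9 bytes_emitted=0
After char 2 ('v'=47): chars_in_quartet=3 acc=0x27E6F bytes_emitted=0
After char 3 ('E'=4): chars_in_quartet=4 acc=0x9F9BC4 -> emit 9F 9B C4, reset; bytes_emitted=3
After char 4 ('E'=4): chars_in_quartet=1 acc=0x4 bytes_emitted=3
After char 5 ('C'=2): chars_in_quartet=2 acc=0x102 bytes_emitted=3
After char 6 ('k'=36): chars_in_quartet=3 acc=0x40A4 bytes_emitted=3
Padding '=': partial quartet acc=0x40A4 -> emit 10 29; bytes_emitted=5

Answer: 9F 9B C4 10 29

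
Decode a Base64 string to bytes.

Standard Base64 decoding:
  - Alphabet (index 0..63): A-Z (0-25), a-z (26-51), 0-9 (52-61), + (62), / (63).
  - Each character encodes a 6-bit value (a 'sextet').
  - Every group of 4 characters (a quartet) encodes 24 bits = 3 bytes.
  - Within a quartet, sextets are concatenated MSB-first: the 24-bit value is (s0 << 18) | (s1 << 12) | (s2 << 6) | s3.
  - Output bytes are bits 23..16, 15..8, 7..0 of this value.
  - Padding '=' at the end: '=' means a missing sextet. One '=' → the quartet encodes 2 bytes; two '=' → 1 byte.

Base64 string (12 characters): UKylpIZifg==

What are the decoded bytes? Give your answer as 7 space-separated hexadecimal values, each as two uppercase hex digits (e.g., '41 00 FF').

After char 0 ('U'=20): chars_in_quartet=1 acc=0x14 bytes_emitted=0
After char 1 ('K'=10): chars_in_quartet=2 acc=0x50A bytes_emitted=0
After char 2 ('y'=50): chars_in_quartet=3 acc=0x142B2 bytes_emitted=0
After char 3 ('l'=37): chars_in_quartet=4 acc=0x50ACA5 -> emit 50 AC A5, reset; bytes_emitted=3
After char 4 ('p'=41): chars_in_quartet=1 acc=0x29 bytes_emitted=3
After char 5 ('I'=8): chars_in_quartet=2 acc=0xA48 bytes_emitted=3
After char 6 ('Z'=25): chars_in_quartet=3 acc=0x29219 bytes_emitted=3
After char 7 ('i'=34): chars_in_quartet=4 acc=0xA48662 -> emit A4 86 62, reset; bytes_emitted=6
After char 8 ('f'=31): chars_in_quartet=1 acc=0x1F bytes_emitted=6
After char 9 ('g'=32): chars_in_quartet=2 acc=0x7E0 bytes_emitted=6
Padding '==': partial quartet acc=0x7E0 -> emit 7E; bytes_emitted=7

Answer: 50 AC A5 A4 86 62 7E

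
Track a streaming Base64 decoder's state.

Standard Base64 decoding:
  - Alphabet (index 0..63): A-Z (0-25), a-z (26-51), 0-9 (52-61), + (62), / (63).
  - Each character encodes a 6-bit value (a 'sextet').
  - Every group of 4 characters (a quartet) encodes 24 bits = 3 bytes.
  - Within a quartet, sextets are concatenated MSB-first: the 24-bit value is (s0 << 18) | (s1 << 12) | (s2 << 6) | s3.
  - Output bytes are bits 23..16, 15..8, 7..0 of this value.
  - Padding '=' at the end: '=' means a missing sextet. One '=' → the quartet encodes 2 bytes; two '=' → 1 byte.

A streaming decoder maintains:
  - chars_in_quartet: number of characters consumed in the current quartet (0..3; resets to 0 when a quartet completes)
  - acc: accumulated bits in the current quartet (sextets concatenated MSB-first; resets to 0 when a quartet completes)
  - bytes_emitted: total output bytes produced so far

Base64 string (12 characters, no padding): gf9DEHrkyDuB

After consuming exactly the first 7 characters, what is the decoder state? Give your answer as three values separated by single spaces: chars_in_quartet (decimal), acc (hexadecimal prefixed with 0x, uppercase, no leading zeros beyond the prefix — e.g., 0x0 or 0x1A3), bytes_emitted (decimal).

After char 0 ('g'=32): chars_in_quartet=1 acc=0x20 bytes_emitted=0
After char 1 ('f'=31): chars_in_quartet=2 acc=0x81F bytes_emitted=0
After char 2 ('9'=61): chars_in_quartet=3 acc=0x207FD bytes_emitted=0
After char 3 ('D'=3): chars_in_quartet=4 acc=0x81FF43 -> emit 81 FF 43, reset; bytes_emitted=3
After char 4 ('E'=4): chars_in_quartet=1 acc=0x4 bytes_emitted=3
After char 5 ('H'=7): chars_in_quartet=2 acc=0x107 bytes_emitted=3
After char 6 ('r'=43): chars_in_quartet=3 acc=0x41EB bytes_emitted=3

Answer: 3 0x41EB 3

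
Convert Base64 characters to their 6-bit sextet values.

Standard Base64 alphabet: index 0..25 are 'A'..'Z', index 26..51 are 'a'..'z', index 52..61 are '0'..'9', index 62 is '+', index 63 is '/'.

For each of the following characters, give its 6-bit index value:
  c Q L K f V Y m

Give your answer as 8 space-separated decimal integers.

'c': a..z range, 26 + ord('c') − ord('a') = 28
'Q': A..Z range, ord('Q') − ord('A') = 16
'L': A..Z range, ord('L') − ord('A') = 11
'K': A..Z range, ord('K') − ord('A') = 10
'f': a..z range, 26 + ord('f') − ord('a') = 31
'V': A..Z range, ord('V') − ord('A') = 21
'Y': A..Z range, ord('Y') − ord('A') = 24
'm': a..z range, 26 + ord('m') − ord('a') = 38

Answer: 28 16 11 10 31 21 24 38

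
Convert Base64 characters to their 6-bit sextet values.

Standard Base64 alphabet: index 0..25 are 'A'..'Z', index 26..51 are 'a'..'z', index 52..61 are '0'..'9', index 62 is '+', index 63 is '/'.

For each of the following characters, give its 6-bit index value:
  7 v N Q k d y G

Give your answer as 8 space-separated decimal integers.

Answer: 59 47 13 16 36 29 50 6

Derivation:
'7': 0..9 range, 52 + ord('7') − ord('0') = 59
'v': a..z range, 26 + ord('v') − ord('a') = 47
'N': A..Z range, ord('N') − ord('A') = 13
'Q': A..Z range, ord('Q') − ord('A') = 16
'k': a..z range, 26 + ord('k') − ord('a') = 36
'd': a..z range, 26 + ord('d') − ord('a') = 29
'y': a..z range, 26 + ord('y') − ord('a') = 50
'G': A..Z range, ord('G') − ord('A') = 6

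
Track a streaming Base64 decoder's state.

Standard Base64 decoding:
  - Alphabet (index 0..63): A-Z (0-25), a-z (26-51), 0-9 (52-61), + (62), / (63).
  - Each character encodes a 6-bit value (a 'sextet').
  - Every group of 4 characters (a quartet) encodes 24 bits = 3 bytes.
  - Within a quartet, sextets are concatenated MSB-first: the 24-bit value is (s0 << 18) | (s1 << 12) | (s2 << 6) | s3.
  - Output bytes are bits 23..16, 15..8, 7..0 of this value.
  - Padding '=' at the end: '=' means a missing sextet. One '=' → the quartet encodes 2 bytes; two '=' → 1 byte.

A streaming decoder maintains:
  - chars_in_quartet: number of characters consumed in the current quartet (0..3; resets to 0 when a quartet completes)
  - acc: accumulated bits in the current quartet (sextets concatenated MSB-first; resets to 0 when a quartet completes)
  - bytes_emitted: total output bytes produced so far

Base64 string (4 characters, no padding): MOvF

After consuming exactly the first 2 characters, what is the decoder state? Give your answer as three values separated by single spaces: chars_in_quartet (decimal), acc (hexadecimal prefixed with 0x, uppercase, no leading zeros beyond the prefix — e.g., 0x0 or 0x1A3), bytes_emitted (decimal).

Answer: 2 0x30E 0

Derivation:
After char 0 ('M'=12): chars_in_quartet=1 acc=0xC bytes_emitted=0
After char 1 ('O'=14): chars_in_quartet=2 acc=0x30E bytes_emitted=0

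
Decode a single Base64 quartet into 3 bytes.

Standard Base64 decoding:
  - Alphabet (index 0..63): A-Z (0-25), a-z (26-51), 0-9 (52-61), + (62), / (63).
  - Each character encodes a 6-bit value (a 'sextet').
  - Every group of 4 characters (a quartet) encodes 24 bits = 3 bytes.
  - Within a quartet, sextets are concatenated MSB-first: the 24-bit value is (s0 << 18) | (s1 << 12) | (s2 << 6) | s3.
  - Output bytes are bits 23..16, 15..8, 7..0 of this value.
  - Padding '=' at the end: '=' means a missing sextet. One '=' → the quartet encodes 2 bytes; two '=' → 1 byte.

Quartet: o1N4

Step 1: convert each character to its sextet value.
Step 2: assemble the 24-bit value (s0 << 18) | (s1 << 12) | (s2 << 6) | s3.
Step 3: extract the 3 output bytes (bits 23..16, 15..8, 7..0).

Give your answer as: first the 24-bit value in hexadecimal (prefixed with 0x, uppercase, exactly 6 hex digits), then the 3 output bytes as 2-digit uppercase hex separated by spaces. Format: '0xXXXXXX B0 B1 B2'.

Answer: 0xA35378 A3 53 78

Derivation:
Sextets: o=40, 1=53, N=13, 4=56
24-bit: (40<<18) | (53<<12) | (13<<6) | 56
      = 0xA00000 | 0x035000 | 0x000340 | 0x000038
      = 0xA35378
Bytes: (v>>16)&0xFF=A3, (v>>8)&0xFF=53, v&0xFF=78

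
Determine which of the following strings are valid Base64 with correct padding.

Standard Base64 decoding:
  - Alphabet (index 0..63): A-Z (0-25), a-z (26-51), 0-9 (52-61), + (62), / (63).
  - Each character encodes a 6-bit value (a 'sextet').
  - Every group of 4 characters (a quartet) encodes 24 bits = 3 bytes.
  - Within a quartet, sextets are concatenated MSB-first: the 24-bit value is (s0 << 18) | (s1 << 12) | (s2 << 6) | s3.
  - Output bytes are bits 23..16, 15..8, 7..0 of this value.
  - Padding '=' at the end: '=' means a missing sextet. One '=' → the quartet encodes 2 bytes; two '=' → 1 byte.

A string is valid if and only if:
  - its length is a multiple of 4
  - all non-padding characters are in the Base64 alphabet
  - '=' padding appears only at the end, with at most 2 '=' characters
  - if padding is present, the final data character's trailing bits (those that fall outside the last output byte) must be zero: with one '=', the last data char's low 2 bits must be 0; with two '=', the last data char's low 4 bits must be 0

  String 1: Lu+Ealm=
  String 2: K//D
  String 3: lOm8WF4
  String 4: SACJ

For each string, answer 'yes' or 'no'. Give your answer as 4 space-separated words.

String 1: 'Lu+Ealm=' → invalid (bad trailing bits)
String 2: 'K//D' → valid
String 3: 'lOm8WF4' → invalid (len=7 not mult of 4)
String 4: 'SACJ' → valid

Answer: no yes no yes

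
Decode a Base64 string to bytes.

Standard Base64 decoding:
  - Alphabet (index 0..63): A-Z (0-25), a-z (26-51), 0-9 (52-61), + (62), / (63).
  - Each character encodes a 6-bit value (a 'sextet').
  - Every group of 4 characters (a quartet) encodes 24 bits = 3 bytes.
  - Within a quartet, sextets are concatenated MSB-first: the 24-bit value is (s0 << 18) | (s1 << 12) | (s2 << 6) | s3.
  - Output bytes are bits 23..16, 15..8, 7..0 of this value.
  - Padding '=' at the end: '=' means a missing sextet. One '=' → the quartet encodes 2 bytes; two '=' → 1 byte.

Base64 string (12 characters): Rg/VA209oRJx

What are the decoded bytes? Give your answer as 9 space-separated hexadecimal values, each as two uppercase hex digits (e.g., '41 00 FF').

Answer: 46 0F D5 03 6D 3D A1 12 71

Derivation:
After char 0 ('R'=17): chars_in_quartet=1 acc=0x11 bytes_emitted=0
After char 1 ('g'=32): chars_in_quartet=2 acc=0x460 bytes_emitted=0
After char 2 ('/'=63): chars_in_quartet=3 acc=0x1183F bytes_emitted=0
After char 3 ('V'=21): chars_in_quartet=4 acc=0x460FD5 -> emit 46 0F D5, reset; bytes_emitted=3
After char 4 ('A'=0): chars_in_quartet=1 acc=0x0 bytes_emitted=3
After char 5 ('2'=54): chars_in_quartet=2 acc=0x36 bytes_emitted=3
After char 6 ('0'=52): chars_in_quartet=3 acc=0xDB4 bytes_emitted=3
After char 7 ('9'=61): chars_in_quartet=4 acc=0x36D3D -> emit 03 6D 3D, reset; bytes_emitted=6
After char 8 ('o'=40): chars_in_quartet=1 acc=0x28 bytes_emitted=6
After char 9 ('R'=17): chars_in_quartet=2 acc=0xA11 bytes_emitted=6
After char 10 ('J'=9): chars_in_quartet=3 acc=0x28449 bytes_emitted=6
After char 11 ('x'=49): chars_in_quartet=4 acc=0xA11271 -> emit A1 12 71, reset; bytes_emitted=9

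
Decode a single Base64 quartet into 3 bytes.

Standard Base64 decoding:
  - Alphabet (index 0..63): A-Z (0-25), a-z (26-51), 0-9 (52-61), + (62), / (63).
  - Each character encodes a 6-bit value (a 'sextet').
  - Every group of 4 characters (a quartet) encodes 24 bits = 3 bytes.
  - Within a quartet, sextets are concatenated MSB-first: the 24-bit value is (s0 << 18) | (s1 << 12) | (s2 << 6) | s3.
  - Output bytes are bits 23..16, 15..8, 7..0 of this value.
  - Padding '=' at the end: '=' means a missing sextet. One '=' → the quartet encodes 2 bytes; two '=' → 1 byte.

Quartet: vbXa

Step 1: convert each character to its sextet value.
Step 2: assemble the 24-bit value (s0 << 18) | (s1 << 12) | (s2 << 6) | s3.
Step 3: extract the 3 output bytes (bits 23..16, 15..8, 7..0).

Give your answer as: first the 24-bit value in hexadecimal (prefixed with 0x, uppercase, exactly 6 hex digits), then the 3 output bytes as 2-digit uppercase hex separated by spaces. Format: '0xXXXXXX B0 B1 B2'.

Sextets: v=47, b=27, X=23, a=26
24-bit: (47<<18) | (27<<12) | (23<<6) | 26
      = 0xBC0000 | 0x01B000 | 0x0005C0 | 0x00001A
      = 0xBDB5DA
Bytes: (v>>16)&0xFF=BD, (v>>8)&0xFF=B5, v&0xFF=DA

Answer: 0xBDB5DA BD B5 DA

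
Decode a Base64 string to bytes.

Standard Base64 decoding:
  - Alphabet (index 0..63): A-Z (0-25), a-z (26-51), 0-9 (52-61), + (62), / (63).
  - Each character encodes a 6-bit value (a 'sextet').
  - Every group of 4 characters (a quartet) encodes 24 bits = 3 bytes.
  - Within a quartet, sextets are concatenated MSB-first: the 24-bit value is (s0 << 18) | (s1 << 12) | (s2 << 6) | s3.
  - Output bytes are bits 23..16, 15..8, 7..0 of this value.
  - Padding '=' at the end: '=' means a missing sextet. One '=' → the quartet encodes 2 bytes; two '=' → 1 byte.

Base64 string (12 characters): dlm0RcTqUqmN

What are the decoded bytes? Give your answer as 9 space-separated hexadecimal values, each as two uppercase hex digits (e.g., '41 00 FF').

After char 0 ('d'=29): chars_in_quartet=1 acc=0x1D bytes_emitted=0
After char 1 ('l'=37): chars_in_quartet=2 acc=0x765 bytes_emitted=0
After char 2 ('m'=38): chars_in_quartet=3 acc=0x1D966 bytes_emitted=0
After char 3 ('0'=52): chars_in_quartet=4 acc=0x7659B4 -> emit 76 59 B4, reset; bytes_emitted=3
After char 4 ('R'=17): chars_in_quartet=1 acc=0x11 bytes_emitted=3
After char 5 ('c'=28): chars_in_quartet=2 acc=0x45C bytes_emitted=3
After char 6 ('T'=19): chars_in_quartet=3 acc=0x11713 bytes_emitted=3
After char 7 ('q'=42): chars_in_quartet=4 acc=0x45C4EA -> emit 45 C4 EA, reset; bytes_emitted=6
After char 8 ('U'=20): chars_in_quartet=1 acc=0x14 bytes_emitted=6
After char 9 ('q'=42): chars_in_quartet=2 acc=0x52A bytes_emitted=6
After char 10 ('m'=38): chars_in_quartet=3 acc=0x14AA6 bytes_emitted=6
After char 11 ('N'=13): chars_in_quartet=4 acc=0x52A98D -> emit 52 A9 8D, reset; bytes_emitted=9

Answer: 76 59 B4 45 C4 EA 52 A9 8D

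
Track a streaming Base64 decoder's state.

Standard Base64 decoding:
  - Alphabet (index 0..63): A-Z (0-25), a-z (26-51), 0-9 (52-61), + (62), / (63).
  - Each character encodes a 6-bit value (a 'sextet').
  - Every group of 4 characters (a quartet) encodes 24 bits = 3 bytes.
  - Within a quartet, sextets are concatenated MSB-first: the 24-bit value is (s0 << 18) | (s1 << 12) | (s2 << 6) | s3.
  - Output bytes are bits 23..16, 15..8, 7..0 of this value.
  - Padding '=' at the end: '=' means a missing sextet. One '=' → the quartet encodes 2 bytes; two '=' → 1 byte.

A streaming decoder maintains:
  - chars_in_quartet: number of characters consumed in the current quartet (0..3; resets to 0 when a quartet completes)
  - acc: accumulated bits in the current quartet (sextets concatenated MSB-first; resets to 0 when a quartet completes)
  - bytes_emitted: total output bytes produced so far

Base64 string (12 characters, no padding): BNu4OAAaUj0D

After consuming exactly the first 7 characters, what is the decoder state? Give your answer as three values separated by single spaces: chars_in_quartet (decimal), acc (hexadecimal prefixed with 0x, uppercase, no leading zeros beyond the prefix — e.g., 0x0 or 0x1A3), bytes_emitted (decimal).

After char 0 ('B'=1): chars_in_quartet=1 acc=0x1 bytes_emitted=0
After char 1 ('N'=13): chars_in_quartet=2 acc=0x4D bytes_emitted=0
After char 2 ('u'=46): chars_in_quartet=3 acc=0x136E bytes_emitted=0
After char 3 ('4'=56): chars_in_quartet=4 acc=0x4DBB8 -> emit 04 DB B8, reset; bytes_emitted=3
After char 4 ('O'=14): chars_in_quartet=1 acc=0xE bytes_emitted=3
After char 5 ('A'=0): chars_in_quartet=2 acc=0x380 bytes_emitted=3
After char 6 ('A'=0): chars_in_quartet=3 acc=0xE000 bytes_emitted=3

Answer: 3 0xE000 3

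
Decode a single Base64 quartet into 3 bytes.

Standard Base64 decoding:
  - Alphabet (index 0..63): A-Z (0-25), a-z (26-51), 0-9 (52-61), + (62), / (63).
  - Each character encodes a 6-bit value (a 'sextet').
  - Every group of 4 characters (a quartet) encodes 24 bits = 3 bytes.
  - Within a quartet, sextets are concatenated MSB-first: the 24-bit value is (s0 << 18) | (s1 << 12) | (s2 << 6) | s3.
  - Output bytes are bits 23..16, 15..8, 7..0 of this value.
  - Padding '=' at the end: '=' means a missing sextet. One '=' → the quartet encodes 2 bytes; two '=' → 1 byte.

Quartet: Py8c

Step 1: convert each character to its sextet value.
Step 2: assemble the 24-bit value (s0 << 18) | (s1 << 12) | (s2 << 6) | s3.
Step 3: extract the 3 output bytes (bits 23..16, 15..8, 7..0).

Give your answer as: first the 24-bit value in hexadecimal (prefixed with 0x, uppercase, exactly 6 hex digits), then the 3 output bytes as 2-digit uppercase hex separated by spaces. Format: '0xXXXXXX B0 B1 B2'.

Answer: 0x3F2F1C 3F 2F 1C

Derivation:
Sextets: P=15, y=50, 8=60, c=28
24-bit: (15<<18) | (50<<12) | (60<<6) | 28
      = 0x3C0000 | 0x032000 | 0x000F00 | 0x00001C
      = 0x3F2F1C
Bytes: (v>>16)&0xFF=3F, (v>>8)&0xFF=2F, v&0xFF=1C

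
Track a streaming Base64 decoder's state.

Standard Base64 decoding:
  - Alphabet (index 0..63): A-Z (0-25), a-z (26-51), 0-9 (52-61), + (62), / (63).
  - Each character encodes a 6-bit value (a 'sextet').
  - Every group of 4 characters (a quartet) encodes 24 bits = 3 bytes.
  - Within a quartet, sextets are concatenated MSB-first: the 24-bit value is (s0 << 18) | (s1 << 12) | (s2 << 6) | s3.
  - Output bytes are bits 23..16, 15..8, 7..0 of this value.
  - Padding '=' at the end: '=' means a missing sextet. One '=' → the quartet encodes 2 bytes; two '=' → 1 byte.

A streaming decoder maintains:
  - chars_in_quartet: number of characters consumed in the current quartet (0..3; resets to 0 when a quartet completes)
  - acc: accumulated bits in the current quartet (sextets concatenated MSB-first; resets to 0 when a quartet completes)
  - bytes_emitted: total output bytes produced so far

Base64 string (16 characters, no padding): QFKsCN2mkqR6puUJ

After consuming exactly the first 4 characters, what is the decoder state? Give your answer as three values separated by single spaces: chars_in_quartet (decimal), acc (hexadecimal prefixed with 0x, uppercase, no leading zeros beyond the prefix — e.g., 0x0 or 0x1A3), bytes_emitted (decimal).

Answer: 0 0x0 3

Derivation:
After char 0 ('Q'=16): chars_in_quartet=1 acc=0x10 bytes_emitted=0
After char 1 ('F'=5): chars_in_quartet=2 acc=0x405 bytes_emitted=0
After char 2 ('K'=10): chars_in_quartet=3 acc=0x1014A bytes_emitted=0
After char 3 ('s'=44): chars_in_quartet=4 acc=0x4052AC -> emit 40 52 AC, reset; bytes_emitted=3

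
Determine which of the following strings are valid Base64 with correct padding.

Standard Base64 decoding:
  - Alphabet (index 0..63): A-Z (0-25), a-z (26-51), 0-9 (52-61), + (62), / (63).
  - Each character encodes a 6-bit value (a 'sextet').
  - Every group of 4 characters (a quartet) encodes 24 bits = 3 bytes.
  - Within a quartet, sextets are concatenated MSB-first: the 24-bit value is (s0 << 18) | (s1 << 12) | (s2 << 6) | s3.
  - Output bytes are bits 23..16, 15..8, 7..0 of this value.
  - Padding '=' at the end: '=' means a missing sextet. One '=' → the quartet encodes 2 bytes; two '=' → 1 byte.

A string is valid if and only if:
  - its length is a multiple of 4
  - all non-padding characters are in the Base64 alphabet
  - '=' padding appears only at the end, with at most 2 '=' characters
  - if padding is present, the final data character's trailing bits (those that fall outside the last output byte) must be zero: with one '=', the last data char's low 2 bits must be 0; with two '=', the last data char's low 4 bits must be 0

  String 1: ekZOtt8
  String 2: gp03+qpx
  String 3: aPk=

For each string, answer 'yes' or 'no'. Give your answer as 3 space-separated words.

String 1: 'ekZOtt8' → invalid (len=7 not mult of 4)
String 2: 'gp03+qpx' → valid
String 3: 'aPk=' → valid

Answer: no yes yes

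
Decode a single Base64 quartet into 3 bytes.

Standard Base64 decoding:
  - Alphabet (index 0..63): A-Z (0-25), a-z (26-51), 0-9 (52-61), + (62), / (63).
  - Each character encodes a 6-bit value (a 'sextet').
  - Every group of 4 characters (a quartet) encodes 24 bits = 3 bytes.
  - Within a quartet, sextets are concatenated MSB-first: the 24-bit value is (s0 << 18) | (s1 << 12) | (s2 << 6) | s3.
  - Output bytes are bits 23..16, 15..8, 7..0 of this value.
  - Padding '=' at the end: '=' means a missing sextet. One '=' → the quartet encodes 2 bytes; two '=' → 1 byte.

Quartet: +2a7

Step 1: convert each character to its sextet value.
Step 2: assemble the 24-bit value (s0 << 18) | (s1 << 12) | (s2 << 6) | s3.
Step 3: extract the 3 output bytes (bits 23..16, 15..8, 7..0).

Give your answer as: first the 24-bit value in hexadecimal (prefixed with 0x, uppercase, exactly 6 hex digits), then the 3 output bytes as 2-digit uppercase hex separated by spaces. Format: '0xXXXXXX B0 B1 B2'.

Sextets: +=62, 2=54, a=26, 7=59
24-bit: (62<<18) | (54<<12) | (26<<6) | 59
      = 0xF80000 | 0x036000 | 0x000680 | 0x00003B
      = 0xFB66BB
Bytes: (v>>16)&0xFF=FB, (v>>8)&0xFF=66, v&0xFF=BB

Answer: 0xFB66BB FB 66 BB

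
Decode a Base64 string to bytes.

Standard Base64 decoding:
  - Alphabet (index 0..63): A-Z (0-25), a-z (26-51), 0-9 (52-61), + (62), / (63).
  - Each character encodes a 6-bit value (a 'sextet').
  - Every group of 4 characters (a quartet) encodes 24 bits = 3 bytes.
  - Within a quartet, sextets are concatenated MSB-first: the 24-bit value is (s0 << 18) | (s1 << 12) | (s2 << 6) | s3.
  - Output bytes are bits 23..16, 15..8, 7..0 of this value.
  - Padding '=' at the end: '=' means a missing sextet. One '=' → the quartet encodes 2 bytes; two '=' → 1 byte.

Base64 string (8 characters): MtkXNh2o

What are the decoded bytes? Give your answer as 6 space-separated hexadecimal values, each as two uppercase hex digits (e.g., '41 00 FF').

After char 0 ('M'=12): chars_in_quartet=1 acc=0xC bytes_emitted=0
After char 1 ('t'=45): chars_in_quartet=2 acc=0x32D bytes_emitted=0
After char 2 ('k'=36): chars_in_quartet=3 acc=0xCB64 bytes_emitted=0
After char 3 ('X'=23): chars_in_quartet=4 acc=0x32D917 -> emit 32 D9 17, reset; bytes_emitted=3
After char 4 ('N'=13): chars_in_quartet=1 acc=0xD bytes_emitted=3
After char 5 ('h'=33): chars_in_quartet=2 acc=0x361 bytes_emitted=3
After char 6 ('2'=54): chars_in_quartet=3 acc=0xD876 bytes_emitted=3
After char 7 ('o'=40): chars_in_quartet=4 acc=0x361DA8 -> emit 36 1D A8, reset; bytes_emitted=6

Answer: 32 D9 17 36 1D A8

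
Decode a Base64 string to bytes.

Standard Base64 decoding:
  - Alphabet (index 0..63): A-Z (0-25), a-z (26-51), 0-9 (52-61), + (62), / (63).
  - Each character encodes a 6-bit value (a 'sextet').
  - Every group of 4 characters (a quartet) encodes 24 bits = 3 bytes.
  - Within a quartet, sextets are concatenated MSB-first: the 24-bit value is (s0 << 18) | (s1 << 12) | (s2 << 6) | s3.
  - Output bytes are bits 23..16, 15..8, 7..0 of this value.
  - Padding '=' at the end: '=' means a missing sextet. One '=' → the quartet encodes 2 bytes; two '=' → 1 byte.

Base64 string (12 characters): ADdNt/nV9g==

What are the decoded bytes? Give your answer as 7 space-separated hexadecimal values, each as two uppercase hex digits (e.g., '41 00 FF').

Answer: 00 37 4D B7 F9 D5 F6

Derivation:
After char 0 ('A'=0): chars_in_quartet=1 acc=0x0 bytes_emitted=0
After char 1 ('D'=3): chars_in_quartet=2 acc=0x3 bytes_emitted=0
After char 2 ('d'=29): chars_in_quartet=3 acc=0xDD bytes_emitted=0
After char 3 ('N'=13): chars_in_quartet=4 acc=0x374D -> emit 00 37 4D, reset; bytes_emitted=3
After char 4 ('t'=45): chars_in_quartet=1 acc=0x2D bytes_emitted=3
After char 5 ('/'=63): chars_in_quartet=2 acc=0xB7F bytes_emitted=3
After char 6 ('n'=39): chars_in_quartet=3 acc=0x2DFE7 bytes_emitted=3
After char 7 ('V'=21): chars_in_quartet=4 acc=0xB7F9D5 -> emit B7 F9 D5, reset; bytes_emitted=6
After char 8 ('9'=61): chars_in_quartet=1 acc=0x3D bytes_emitted=6
After char 9 ('g'=32): chars_in_quartet=2 acc=0xF60 bytes_emitted=6
Padding '==': partial quartet acc=0xF60 -> emit F6; bytes_emitted=7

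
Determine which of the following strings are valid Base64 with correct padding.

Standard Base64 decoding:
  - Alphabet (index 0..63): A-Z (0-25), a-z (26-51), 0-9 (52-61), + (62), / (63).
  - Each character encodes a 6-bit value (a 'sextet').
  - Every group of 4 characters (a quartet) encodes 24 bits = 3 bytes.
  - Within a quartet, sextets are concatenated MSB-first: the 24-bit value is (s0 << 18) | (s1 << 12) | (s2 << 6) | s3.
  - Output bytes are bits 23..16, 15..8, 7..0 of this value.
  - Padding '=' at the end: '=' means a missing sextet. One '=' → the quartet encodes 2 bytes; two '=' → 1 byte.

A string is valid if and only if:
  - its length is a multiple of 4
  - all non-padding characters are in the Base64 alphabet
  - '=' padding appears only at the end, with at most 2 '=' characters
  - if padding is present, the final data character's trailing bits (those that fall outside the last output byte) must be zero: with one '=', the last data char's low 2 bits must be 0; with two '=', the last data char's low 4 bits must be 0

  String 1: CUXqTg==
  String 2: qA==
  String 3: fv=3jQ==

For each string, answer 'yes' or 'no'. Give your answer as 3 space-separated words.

String 1: 'CUXqTg==' → valid
String 2: 'qA==' → valid
String 3: 'fv=3jQ==' → invalid (bad char(s): ['=']; '=' in middle)

Answer: yes yes no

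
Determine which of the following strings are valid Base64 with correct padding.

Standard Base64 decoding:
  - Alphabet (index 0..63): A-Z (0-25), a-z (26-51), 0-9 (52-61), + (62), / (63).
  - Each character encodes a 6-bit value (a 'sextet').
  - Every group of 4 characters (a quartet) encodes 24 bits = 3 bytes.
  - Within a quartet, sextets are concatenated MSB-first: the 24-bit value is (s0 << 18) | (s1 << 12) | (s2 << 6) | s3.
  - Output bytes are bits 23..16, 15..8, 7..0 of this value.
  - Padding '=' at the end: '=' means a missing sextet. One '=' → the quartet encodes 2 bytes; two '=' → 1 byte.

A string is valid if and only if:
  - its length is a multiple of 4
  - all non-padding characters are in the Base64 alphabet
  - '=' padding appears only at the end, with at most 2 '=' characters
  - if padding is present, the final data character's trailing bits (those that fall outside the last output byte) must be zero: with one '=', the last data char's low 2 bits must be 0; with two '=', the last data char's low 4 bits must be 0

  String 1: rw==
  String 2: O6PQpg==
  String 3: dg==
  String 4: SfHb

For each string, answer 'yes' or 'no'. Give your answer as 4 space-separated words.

String 1: 'rw==' → valid
String 2: 'O6PQpg==' → valid
String 3: 'dg==' → valid
String 4: 'SfHb' → valid

Answer: yes yes yes yes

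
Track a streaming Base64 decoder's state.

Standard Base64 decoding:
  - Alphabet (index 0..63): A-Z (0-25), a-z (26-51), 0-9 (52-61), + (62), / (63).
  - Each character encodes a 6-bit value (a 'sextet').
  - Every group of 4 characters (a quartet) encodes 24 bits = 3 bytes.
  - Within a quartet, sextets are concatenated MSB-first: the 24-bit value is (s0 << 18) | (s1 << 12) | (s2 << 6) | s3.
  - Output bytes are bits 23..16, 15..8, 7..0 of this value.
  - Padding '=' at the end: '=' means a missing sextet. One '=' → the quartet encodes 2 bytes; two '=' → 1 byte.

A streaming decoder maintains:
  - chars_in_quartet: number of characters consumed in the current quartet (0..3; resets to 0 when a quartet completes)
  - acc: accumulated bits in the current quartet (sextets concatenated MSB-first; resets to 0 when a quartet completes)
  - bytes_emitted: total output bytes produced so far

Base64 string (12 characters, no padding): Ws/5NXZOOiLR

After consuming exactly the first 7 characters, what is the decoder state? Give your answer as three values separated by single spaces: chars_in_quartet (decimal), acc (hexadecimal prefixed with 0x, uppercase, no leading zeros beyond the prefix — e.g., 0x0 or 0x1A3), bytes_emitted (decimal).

After char 0 ('W'=22): chars_in_quartet=1 acc=0x16 bytes_emitted=0
After char 1 ('s'=44): chars_in_quartet=2 acc=0x5AC bytes_emitted=0
After char 2 ('/'=63): chars_in_quartet=3 acc=0x16B3F bytes_emitted=0
After char 3 ('5'=57): chars_in_quartet=4 acc=0x5ACFF9 -> emit 5A CF F9, reset; bytes_emitted=3
After char 4 ('N'=13): chars_in_quartet=1 acc=0xD bytes_emitted=3
After char 5 ('X'=23): chars_in_quartet=2 acc=0x357 bytes_emitted=3
After char 6 ('Z'=25): chars_in_quartet=3 acc=0xD5D9 bytes_emitted=3

Answer: 3 0xD5D9 3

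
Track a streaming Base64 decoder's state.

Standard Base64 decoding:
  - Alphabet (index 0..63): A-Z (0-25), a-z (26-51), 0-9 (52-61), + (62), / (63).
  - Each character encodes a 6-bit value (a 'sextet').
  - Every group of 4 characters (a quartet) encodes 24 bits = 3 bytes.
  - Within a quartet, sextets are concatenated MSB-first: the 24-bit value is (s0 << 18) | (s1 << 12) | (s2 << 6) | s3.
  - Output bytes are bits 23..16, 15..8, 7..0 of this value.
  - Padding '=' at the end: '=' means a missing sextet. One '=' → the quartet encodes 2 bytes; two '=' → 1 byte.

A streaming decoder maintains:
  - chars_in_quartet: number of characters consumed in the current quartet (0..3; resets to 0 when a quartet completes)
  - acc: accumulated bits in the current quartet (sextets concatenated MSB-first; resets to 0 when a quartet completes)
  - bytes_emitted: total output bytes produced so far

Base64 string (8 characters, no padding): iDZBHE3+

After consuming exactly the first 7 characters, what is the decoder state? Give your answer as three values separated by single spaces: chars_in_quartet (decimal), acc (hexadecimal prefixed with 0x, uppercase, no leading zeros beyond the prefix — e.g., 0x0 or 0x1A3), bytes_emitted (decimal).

Answer: 3 0x7137 3

Derivation:
After char 0 ('i'=34): chars_in_quartet=1 acc=0x22 bytes_emitted=0
After char 1 ('D'=3): chars_in_quartet=2 acc=0x883 bytes_emitted=0
After char 2 ('Z'=25): chars_in_quartet=3 acc=0x220D9 bytes_emitted=0
After char 3 ('B'=1): chars_in_quartet=4 acc=0x883641 -> emit 88 36 41, reset; bytes_emitted=3
After char 4 ('H'=7): chars_in_quartet=1 acc=0x7 bytes_emitted=3
After char 5 ('E'=4): chars_in_quartet=2 acc=0x1C4 bytes_emitted=3
After char 6 ('3'=55): chars_in_quartet=3 acc=0x7137 bytes_emitted=3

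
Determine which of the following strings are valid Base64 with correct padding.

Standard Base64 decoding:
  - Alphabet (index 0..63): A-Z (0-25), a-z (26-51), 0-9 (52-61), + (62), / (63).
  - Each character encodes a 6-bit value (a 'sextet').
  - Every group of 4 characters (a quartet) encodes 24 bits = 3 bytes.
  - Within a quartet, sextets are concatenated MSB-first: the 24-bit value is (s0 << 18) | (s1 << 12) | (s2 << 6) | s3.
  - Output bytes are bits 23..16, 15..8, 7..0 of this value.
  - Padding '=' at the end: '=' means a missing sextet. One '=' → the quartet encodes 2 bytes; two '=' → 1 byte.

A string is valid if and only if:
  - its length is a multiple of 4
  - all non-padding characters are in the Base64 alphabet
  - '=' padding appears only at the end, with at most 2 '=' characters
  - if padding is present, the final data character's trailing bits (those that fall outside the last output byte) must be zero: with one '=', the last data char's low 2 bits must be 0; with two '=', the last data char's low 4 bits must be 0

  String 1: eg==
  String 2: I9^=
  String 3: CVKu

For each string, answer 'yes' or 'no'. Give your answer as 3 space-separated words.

String 1: 'eg==' → valid
String 2: 'I9^=' → invalid (bad char(s): ['^'])
String 3: 'CVKu' → valid

Answer: yes no yes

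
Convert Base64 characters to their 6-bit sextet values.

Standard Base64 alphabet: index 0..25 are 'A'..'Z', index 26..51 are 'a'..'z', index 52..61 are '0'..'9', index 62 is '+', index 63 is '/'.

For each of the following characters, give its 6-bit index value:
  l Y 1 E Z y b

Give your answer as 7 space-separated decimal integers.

'l': a..z range, 26 + ord('l') − ord('a') = 37
'Y': A..Z range, ord('Y') − ord('A') = 24
'1': 0..9 range, 52 + ord('1') − ord('0') = 53
'E': A..Z range, ord('E') − ord('A') = 4
'Z': A..Z range, ord('Z') − ord('A') = 25
'y': a..z range, 26 + ord('y') − ord('a') = 50
'b': a..z range, 26 + ord('b') − ord('a') = 27

Answer: 37 24 53 4 25 50 27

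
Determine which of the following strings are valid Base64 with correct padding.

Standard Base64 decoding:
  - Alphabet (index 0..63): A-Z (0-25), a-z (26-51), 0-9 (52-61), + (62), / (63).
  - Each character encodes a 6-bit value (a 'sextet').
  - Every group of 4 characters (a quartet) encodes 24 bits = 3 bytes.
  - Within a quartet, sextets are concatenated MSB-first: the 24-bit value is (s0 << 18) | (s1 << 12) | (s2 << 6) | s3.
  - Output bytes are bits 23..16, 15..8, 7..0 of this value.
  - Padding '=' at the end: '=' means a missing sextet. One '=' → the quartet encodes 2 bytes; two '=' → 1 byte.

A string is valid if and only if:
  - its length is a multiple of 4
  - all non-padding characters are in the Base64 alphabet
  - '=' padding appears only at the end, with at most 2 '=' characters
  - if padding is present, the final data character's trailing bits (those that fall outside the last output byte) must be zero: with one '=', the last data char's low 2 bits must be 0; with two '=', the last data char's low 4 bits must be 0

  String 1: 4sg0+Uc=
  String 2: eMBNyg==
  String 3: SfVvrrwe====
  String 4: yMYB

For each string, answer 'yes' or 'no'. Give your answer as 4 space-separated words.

String 1: '4sg0+Uc=' → valid
String 2: 'eMBNyg==' → valid
String 3: 'SfVvrrwe====' → invalid (4 pad chars (max 2))
String 4: 'yMYB' → valid

Answer: yes yes no yes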